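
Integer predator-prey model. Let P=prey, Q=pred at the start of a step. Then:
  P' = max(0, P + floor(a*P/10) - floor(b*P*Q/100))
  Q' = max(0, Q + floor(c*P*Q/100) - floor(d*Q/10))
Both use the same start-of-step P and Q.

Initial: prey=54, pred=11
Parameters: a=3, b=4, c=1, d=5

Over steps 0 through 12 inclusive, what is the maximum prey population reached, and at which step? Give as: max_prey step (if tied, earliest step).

Step 1: prey: 54+16-23=47; pred: 11+5-5=11
Step 2: prey: 47+14-20=41; pred: 11+5-5=11
Step 3: prey: 41+12-18=35; pred: 11+4-5=10
Step 4: prey: 35+10-14=31; pred: 10+3-5=8
Step 5: prey: 31+9-9=31; pred: 8+2-4=6
Step 6: prey: 31+9-7=33; pred: 6+1-3=4
Step 7: prey: 33+9-5=37; pred: 4+1-2=3
Step 8: prey: 37+11-4=44; pred: 3+1-1=3
Step 9: prey: 44+13-5=52; pred: 3+1-1=3
Step 10: prey: 52+15-6=61; pred: 3+1-1=3
Step 11: prey: 61+18-7=72; pred: 3+1-1=3
Step 12: prey: 72+21-8=85; pred: 3+2-1=4
Max prey = 85 at step 12

Answer: 85 12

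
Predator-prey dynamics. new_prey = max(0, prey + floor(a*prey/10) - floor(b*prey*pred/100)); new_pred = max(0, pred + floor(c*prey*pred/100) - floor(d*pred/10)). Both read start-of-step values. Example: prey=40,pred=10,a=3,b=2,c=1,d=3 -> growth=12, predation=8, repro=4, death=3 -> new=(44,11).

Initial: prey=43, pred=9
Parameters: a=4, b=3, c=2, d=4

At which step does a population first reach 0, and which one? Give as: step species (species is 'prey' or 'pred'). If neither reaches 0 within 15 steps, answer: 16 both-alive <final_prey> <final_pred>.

Step 1: prey: 43+17-11=49; pred: 9+7-3=13
Step 2: prey: 49+19-19=49; pred: 13+12-5=20
Step 3: prey: 49+19-29=39; pred: 20+19-8=31
Step 4: prey: 39+15-36=18; pred: 31+24-12=43
Step 5: prey: 18+7-23=2; pred: 43+15-17=41
Step 6: prey: 2+0-2=0; pred: 41+1-16=26
First extinction: prey at step 6

Answer: 6 prey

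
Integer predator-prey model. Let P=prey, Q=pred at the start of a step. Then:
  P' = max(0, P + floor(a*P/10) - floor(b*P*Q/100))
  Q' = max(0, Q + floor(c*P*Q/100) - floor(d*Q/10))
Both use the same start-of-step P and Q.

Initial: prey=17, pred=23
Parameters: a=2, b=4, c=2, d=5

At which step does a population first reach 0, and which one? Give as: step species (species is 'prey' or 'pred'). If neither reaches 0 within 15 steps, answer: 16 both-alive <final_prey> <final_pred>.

Answer: 16 both-alive 2 1

Derivation:
Step 1: prey: 17+3-15=5; pred: 23+7-11=19
Step 2: prey: 5+1-3=3; pred: 19+1-9=11
Step 3: prey: 3+0-1=2; pred: 11+0-5=6
Step 4: prey: 2+0-0=2; pred: 6+0-3=3
Step 5: prey: 2+0-0=2; pred: 3+0-1=2
Step 6: prey: 2+0-0=2; pred: 2+0-1=1
Step 7: prey: 2+0-0=2; pred: 1+0-0=1
Steps 8-15: state stable at prey=2, pred=1 (no change)
No extinction within 15 steps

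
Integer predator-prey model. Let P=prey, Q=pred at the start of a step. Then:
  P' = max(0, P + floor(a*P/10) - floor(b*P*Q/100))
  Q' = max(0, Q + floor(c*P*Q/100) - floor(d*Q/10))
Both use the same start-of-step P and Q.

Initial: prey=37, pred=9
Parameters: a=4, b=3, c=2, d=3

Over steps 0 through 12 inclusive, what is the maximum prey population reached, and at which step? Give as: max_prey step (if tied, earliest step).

Answer: 42 1

Derivation:
Step 1: prey: 37+14-9=42; pred: 9+6-2=13
Step 2: prey: 42+16-16=42; pred: 13+10-3=20
Step 3: prey: 42+16-25=33; pred: 20+16-6=30
Step 4: prey: 33+13-29=17; pred: 30+19-9=40
Step 5: prey: 17+6-20=3; pred: 40+13-12=41
Step 6: prey: 3+1-3=1; pred: 41+2-12=31
Step 7: prey: 1+0-0=1; pred: 31+0-9=22
Step 8: prey: 1+0-0=1; pred: 22+0-6=16
Step 9: prey: 1+0-0=1; pred: 16+0-4=12
Step 10: prey: 1+0-0=1; pred: 12+0-3=9
Step 11: prey: 1+0-0=1; pred: 9+0-2=7
Step 12: prey: 1+0-0=1; pred: 7+0-2=5
Max prey = 42 at step 1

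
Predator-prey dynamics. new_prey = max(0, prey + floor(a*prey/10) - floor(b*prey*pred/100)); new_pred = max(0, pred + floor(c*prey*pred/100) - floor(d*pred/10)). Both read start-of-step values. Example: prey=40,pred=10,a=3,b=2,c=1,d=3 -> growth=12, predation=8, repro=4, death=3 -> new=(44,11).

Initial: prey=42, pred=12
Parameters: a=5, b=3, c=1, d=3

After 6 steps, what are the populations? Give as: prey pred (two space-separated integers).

Step 1: prey: 42+21-15=48; pred: 12+5-3=14
Step 2: prey: 48+24-20=52; pred: 14+6-4=16
Step 3: prey: 52+26-24=54; pred: 16+8-4=20
Step 4: prey: 54+27-32=49; pred: 20+10-6=24
Step 5: prey: 49+24-35=38; pred: 24+11-7=28
Step 6: prey: 38+19-31=26; pred: 28+10-8=30

Answer: 26 30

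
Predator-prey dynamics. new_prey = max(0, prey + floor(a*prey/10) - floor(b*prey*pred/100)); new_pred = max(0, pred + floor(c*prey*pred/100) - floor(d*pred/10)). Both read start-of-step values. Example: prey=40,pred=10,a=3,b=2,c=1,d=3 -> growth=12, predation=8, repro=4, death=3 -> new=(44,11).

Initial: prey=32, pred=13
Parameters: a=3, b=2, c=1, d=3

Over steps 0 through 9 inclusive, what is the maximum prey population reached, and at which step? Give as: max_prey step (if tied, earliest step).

Step 1: prey: 32+9-8=33; pred: 13+4-3=14
Step 2: prey: 33+9-9=33; pred: 14+4-4=14
Step 3: prey: 33+9-9=33; pred: 14+4-4=14
Step 4: prey: 33+9-9=33; pred: 14+4-4=14
Step 5: prey: 33+9-9=33; pred: 14+4-4=14
Step 6: prey: 33+9-9=33; pred: 14+4-4=14
Step 7: prey: 33+9-9=33; pred: 14+4-4=14
Step 8: prey: 33+9-9=33; pred: 14+4-4=14
Step 9: prey: 33+9-9=33; pred: 14+4-4=14
Max prey = 33 at step 1

Answer: 33 1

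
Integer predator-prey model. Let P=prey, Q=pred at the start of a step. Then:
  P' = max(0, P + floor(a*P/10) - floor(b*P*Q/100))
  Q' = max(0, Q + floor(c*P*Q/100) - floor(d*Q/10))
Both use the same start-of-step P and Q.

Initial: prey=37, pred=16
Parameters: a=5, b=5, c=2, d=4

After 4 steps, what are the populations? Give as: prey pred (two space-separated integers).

Answer: 3 13

Derivation:
Step 1: prey: 37+18-29=26; pred: 16+11-6=21
Step 2: prey: 26+13-27=12; pred: 21+10-8=23
Step 3: prey: 12+6-13=5; pred: 23+5-9=19
Step 4: prey: 5+2-4=3; pred: 19+1-7=13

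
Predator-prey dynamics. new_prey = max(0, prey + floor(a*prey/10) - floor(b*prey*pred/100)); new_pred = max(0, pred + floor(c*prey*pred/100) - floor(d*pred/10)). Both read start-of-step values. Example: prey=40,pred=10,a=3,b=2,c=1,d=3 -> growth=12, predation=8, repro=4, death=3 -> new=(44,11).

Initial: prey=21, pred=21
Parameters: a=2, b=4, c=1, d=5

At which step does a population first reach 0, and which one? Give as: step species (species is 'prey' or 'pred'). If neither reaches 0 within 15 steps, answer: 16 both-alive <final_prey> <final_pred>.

Step 1: prey: 21+4-17=8; pred: 21+4-10=15
Step 2: prey: 8+1-4=5; pred: 15+1-7=9
Step 3: prey: 5+1-1=5; pred: 9+0-4=5
Step 4: prey: 5+1-1=5; pred: 5+0-2=3
Step 5: prey: 5+1-0=6; pred: 3+0-1=2
Step 6: prey: 6+1-0=7; pred: 2+0-1=1
Step 7: prey: 7+1-0=8; pred: 1+0-0=1
Step 8: prey: 8+1-0=9; pred: 1+0-0=1
Step 9: prey: 9+1-0=10; pred: 1+0-0=1
Step 10: prey: 10+2-0=12; pred: 1+0-0=1
Step 11: prey: 12+2-0=14; pred: 1+0-0=1
Step 12: prey: 14+2-0=16; pred: 1+0-0=1
Step 13: prey: 16+3-0=19; pred: 1+0-0=1
Step 14: prey: 19+3-0=22; pred: 1+0-0=1
Step 15: prey: 22+4-0=26; pred: 1+0-0=1
No extinction within 15 steps

Answer: 16 both-alive 26 1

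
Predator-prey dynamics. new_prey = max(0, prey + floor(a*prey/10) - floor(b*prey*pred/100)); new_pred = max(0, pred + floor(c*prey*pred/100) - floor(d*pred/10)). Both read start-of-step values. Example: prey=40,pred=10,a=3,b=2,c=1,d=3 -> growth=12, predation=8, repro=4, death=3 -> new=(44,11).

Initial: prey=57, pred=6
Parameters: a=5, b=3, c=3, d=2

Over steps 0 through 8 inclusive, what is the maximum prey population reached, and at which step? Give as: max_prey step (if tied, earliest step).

Step 1: prey: 57+28-10=75; pred: 6+10-1=15
Step 2: prey: 75+37-33=79; pred: 15+33-3=45
Step 3: prey: 79+39-106=12; pred: 45+106-9=142
Step 4: prey: 12+6-51=0; pred: 142+51-28=165
Step 5: prey: 0+0-0=0; pred: 165+0-33=132
Step 6: prey: 0+0-0=0; pred: 132+0-26=106
Step 7: prey: 0+0-0=0; pred: 106+0-21=85
Step 8: prey: 0+0-0=0; pred: 85+0-17=68
Max prey = 79 at step 2

Answer: 79 2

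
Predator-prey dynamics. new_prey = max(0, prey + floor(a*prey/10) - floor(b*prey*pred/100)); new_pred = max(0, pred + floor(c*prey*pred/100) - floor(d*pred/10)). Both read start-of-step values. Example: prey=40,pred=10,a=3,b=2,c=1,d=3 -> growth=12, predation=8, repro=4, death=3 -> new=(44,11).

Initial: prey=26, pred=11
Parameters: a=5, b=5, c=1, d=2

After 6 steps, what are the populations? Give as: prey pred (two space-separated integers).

Answer: 20 11

Derivation:
Step 1: prey: 26+13-14=25; pred: 11+2-2=11
Step 2: prey: 25+12-13=24; pred: 11+2-2=11
Step 3: prey: 24+12-13=23; pred: 11+2-2=11
Step 4: prey: 23+11-12=22; pred: 11+2-2=11
Step 5: prey: 22+11-12=21; pred: 11+2-2=11
Step 6: prey: 21+10-11=20; pred: 11+2-2=11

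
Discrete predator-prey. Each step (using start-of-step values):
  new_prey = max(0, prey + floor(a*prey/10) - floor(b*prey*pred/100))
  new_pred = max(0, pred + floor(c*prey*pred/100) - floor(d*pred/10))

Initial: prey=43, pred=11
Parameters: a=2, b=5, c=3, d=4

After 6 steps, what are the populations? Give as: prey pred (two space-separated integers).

Answer: 0 5

Derivation:
Step 1: prey: 43+8-23=28; pred: 11+14-4=21
Step 2: prey: 28+5-29=4; pred: 21+17-8=30
Step 3: prey: 4+0-6=0; pred: 30+3-12=21
Step 4: prey: 0+0-0=0; pred: 21+0-8=13
Step 5: prey: 0+0-0=0; pred: 13+0-5=8
Step 6: prey: 0+0-0=0; pred: 8+0-3=5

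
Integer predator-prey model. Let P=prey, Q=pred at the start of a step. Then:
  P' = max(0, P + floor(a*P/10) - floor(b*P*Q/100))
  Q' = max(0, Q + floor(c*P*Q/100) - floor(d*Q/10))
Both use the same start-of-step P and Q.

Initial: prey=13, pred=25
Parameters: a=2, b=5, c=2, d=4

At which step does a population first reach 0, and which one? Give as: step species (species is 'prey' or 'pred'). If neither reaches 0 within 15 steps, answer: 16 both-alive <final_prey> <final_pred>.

Step 1: prey: 13+2-16=0; pred: 25+6-10=21
First extinction: prey at step 1

Answer: 1 prey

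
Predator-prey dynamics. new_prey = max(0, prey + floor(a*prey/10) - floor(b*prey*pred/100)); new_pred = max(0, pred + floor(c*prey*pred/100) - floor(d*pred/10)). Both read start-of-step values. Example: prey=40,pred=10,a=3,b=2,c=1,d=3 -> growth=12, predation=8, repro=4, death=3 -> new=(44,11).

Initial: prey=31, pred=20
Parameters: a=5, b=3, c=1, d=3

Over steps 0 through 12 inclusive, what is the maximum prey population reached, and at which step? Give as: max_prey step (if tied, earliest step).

Step 1: prey: 31+15-18=28; pred: 20+6-6=20
Step 2: prey: 28+14-16=26; pred: 20+5-6=19
Step 3: prey: 26+13-14=25; pred: 19+4-5=18
Step 4: prey: 25+12-13=24; pred: 18+4-5=17
Step 5: prey: 24+12-12=24; pred: 17+4-5=16
Step 6: prey: 24+12-11=25; pred: 16+3-4=15
Step 7: prey: 25+12-11=26; pred: 15+3-4=14
Step 8: prey: 26+13-10=29; pred: 14+3-4=13
Step 9: prey: 29+14-11=32; pred: 13+3-3=13
Step 10: prey: 32+16-12=36; pred: 13+4-3=14
Step 11: prey: 36+18-15=39; pred: 14+5-4=15
Step 12: prey: 39+19-17=41; pred: 15+5-4=16
Max prey = 41 at step 12

Answer: 41 12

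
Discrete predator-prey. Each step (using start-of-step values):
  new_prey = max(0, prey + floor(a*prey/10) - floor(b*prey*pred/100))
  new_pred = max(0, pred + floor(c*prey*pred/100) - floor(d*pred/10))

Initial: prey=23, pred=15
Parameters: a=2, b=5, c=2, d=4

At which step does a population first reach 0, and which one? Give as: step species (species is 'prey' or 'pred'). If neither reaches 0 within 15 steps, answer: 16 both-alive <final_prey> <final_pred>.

Answer: 16 both-alive 2 2

Derivation:
Step 1: prey: 23+4-17=10; pred: 15+6-6=15
Step 2: prey: 10+2-7=5; pred: 15+3-6=12
Step 3: prey: 5+1-3=3; pred: 12+1-4=9
Step 4: prey: 3+0-1=2; pred: 9+0-3=6
Step 5: prey: 2+0-0=2; pred: 6+0-2=4
Step 6: prey: 2+0-0=2; pred: 4+0-1=3
Step 7: prey: 2+0-0=2; pred: 3+0-1=2
Step 8: prey: 2+0-0=2; pred: 2+0-0=2
Steps 9-15: state stable at prey=2, pred=2 (no change)
No extinction within 15 steps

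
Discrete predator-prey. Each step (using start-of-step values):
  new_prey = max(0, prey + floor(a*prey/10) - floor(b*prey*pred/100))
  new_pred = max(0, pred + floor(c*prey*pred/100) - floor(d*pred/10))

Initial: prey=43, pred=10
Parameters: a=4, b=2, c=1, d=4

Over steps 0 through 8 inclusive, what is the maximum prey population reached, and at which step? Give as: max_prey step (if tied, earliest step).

Step 1: prey: 43+17-8=52; pred: 10+4-4=10
Step 2: prey: 52+20-10=62; pred: 10+5-4=11
Step 3: prey: 62+24-13=73; pred: 11+6-4=13
Step 4: prey: 73+29-18=84; pred: 13+9-5=17
Step 5: prey: 84+33-28=89; pred: 17+14-6=25
Step 6: prey: 89+35-44=80; pred: 25+22-10=37
Step 7: prey: 80+32-59=53; pred: 37+29-14=52
Step 8: prey: 53+21-55=19; pred: 52+27-20=59
Max prey = 89 at step 5

Answer: 89 5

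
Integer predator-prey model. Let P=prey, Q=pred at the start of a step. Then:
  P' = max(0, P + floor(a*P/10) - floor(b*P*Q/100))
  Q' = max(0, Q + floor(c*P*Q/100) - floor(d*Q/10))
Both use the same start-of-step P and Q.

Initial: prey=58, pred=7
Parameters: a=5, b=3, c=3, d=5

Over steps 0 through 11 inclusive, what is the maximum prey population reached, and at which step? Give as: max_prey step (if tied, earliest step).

Answer: 76 2

Derivation:
Step 1: prey: 58+29-12=75; pred: 7+12-3=16
Step 2: prey: 75+37-36=76; pred: 16+36-8=44
Step 3: prey: 76+38-100=14; pred: 44+100-22=122
Step 4: prey: 14+7-51=0; pred: 122+51-61=112
Step 5: prey: 0+0-0=0; pred: 112+0-56=56
Step 6: prey: 0+0-0=0; pred: 56+0-28=28
Step 7: prey: 0+0-0=0; pred: 28+0-14=14
Step 8: prey: 0+0-0=0; pred: 14+0-7=7
Step 9: prey: 0+0-0=0; pred: 7+0-3=4
Step 10: prey: 0+0-0=0; pred: 4+0-2=2
Step 11: prey: 0+0-0=0; pred: 2+0-1=1
Max prey = 76 at step 2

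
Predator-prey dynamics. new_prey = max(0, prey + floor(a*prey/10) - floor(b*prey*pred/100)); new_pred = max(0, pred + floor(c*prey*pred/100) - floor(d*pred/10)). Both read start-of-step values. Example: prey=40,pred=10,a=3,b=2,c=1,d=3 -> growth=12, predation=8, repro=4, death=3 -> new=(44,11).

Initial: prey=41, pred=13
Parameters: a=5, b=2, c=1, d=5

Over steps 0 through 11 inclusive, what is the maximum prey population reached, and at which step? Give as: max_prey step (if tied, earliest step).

Answer: 116 5

Derivation:
Step 1: prey: 41+20-10=51; pred: 13+5-6=12
Step 2: prey: 51+25-12=64; pred: 12+6-6=12
Step 3: prey: 64+32-15=81; pred: 12+7-6=13
Step 4: prey: 81+40-21=100; pred: 13+10-6=17
Step 5: prey: 100+50-34=116; pred: 17+17-8=26
Step 6: prey: 116+58-60=114; pred: 26+30-13=43
Step 7: prey: 114+57-98=73; pred: 43+49-21=71
Step 8: prey: 73+36-103=6; pred: 71+51-35=87
Step 9: prey: 6+3-10=0; pred: 87+5-43=49
Step 10: prey: 0+0-0=0; pred: 49+0-24=25
Step 11: prey: 0+0-0=0; pred: 25+0-12=13
Max prey = 116 at step 5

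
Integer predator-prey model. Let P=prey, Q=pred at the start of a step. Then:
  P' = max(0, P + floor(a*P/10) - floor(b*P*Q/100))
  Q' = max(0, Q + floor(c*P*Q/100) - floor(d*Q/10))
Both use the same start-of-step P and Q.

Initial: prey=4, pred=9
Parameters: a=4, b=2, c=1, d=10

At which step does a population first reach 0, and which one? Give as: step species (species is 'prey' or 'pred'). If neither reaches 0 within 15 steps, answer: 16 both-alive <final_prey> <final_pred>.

Step 1: prey: 4+1-0=5; pred: 9+0-9=0
First extinction: pred at step 1

Answer: 1 pred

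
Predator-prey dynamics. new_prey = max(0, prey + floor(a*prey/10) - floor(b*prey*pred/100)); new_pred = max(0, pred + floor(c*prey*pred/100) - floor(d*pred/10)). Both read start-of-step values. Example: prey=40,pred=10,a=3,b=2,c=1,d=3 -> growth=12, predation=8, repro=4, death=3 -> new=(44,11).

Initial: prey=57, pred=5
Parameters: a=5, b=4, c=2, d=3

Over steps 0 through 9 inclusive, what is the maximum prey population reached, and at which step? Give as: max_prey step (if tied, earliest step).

Answer: 85 2

Derivation:
Step 1: prey: 57+28-11=74; pred: 5+5-1=9
Step 2: prey: 74+37-26=85; pred: 9+13-2=20
Step 3: prey: 85+42-68=59; pred: 20+34-6=48
Step 4: prey: 59+29-113=0; pred: 48+56-14=90
Step 5: prey: 0+0-0=0; pred: 90+0-27=63
Step 6: prey: 0+0-0=0; pred: 63+0-18=45
Step 7: prey: 0+0-0=0; pred: 45+0-13=32
Step 8: prey: 0+0-0=0; pred: 32+0-9=23
Step 9: prey: 0+0-0=0; pred: 23+0-6=17
Max prey = 85 at step 2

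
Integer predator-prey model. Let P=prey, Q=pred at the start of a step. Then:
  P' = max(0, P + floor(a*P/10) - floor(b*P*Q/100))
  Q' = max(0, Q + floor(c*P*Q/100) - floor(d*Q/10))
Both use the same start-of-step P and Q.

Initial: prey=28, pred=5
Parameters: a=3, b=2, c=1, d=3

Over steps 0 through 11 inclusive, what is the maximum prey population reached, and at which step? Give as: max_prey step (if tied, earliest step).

Step 1: prey: 28+8-2=34; pred: 5+1-1=5
Step 2: prey: 34+10-3=41; pred: 5+1-1=5
Step 3: prey: 41+12-4=49; pred: 5+2-1=6
Step 4: prey: 49+14-5=58; pred: 6+2-1=7
Step 5: prey: 58+17-8=67; pred: 7+4-2=9
Step 6: prey: 67+20-12=75; pred: 9+6-2=13
Step 7: prey: 75+22-19=78; pred: 13+9-3=19
Step 8: prey: 78+23-29=72; pred: 19+14-5=28
Step 9: prey: 72+21-40=53; pred: 28+20-8=40
Step 10: prey: 53+15-42=26; pred: 40+21-12=49
Step 11: prey: 26+7-25=8; pred: 49+12-14=47
Max prey = 78 at step 7

Answer: 78 7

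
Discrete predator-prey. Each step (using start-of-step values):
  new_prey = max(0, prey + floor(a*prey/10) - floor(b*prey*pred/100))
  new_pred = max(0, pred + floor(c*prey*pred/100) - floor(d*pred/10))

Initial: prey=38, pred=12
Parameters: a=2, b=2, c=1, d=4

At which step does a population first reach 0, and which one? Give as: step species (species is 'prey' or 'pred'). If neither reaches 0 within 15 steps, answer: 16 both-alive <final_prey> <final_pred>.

Step 1: prey: 38+7-9=36; pred: 12+4-4=12
Step 2: prey: 36+7-8=35; pred: 12+4-4=12
Step 3: prey: 35+7-8=34; pred: 12+4-4=12
Step 4: prey: 34+6-8=32; pred: 12+4-4=12
Step 5: prey: 32+6-7=31; pred: 12+3-4=11
Step 6: prey: 31+6-6=31; pred: 11+3-4=10
Step 7: prey: 31+6-6=31; pred: 10+3-4=9
Step 8: prey: 31+6-5=32; pred: 9+2-3=8
Step 9: prey: 32+6-5=33; pred: 8+2-3=7
Step 10: prey: 33+6-4=35; pred: 7+2-2=7
Step 11: prey: 35+7-4=38; pred: 7+2-2=7
Step 12: prey: 38+7-5=40; pred: 7+2-2=7
Step 13: prey: 40+8-5=43; pred: 7+2-2=7
Step 14: prey: 43+8-6=45; pred: 7+3-2=8
Step 15: prey: 45+9-7=47; pred: 8+3-3=8
No extinction within 15 steps

Answer: 16 both-alive 47 8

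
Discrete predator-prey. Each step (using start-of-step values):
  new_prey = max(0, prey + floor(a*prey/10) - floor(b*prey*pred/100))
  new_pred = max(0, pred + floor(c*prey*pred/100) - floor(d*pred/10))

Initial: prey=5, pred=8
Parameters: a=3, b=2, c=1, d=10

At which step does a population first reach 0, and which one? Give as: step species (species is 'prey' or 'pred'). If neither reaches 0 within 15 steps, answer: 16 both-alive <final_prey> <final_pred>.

Step 1: prey: 5+1-0=6; pred: 8+0-8=0
First extinction: pred at step 1

Answer: 1 pred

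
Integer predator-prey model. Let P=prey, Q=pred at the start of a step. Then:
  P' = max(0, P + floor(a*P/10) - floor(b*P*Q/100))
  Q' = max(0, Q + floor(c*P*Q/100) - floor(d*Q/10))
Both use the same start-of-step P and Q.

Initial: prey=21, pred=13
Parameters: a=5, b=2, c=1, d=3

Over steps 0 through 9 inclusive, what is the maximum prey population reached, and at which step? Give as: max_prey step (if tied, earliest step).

Answer: 78 7

Derivation:
Step 1: prey: 21+10-5=26; pred: 13+2-3=12
Step 2: prey: 26+13-6=33; pred: 12+3-3=12
Step 3: prey: 33+16-7=42; pred: 12+3-3=12
Step 4: prey: 42+21-10=53; pred: 12+5-3=14
Step 5: prey: 53+26-14=65; pred: 14+7-4=17
Step 6: prey: 65+32-22=75; pred: 17+11-5=23
Step 7: prey: 75+37-34=78; pred: 23+17-6=34
Step 8: prey: 78+39-53=64; pred: 34+26-10=50
Step 9: prey: 64+32-64=32; pred: 50+32-15=67
Max prey = 78 at step 7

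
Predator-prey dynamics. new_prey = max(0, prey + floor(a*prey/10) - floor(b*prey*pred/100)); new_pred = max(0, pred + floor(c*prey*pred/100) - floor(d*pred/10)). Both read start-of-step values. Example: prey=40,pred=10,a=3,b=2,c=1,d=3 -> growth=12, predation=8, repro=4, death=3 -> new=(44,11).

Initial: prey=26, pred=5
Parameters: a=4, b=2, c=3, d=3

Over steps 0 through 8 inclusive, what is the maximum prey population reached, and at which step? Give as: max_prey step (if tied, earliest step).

Step 1: prey: 26+10-2=34; pred: 5+3-1=7
Step 2: prey: 34+13-4=43; pred: 7+7-2=12
Step 3: prey: 43+17-10=50; pred: 12+15-3=24
Step 4: prey: 50+20-24=46; pred: 24+36-7=53
Step 5: prey: 46+18-48=16; pred: 53+73-15=111
Step 6: prey: 16+6-35=0; pred: 111+53-33=131
Step 7: prey: 0+0-0=0; pred: 131+0-39=92
Step 8: prey: 0+0-0=0; pred: 92+0-27=65
Max prey = 50 at step 3

Answer: 50 3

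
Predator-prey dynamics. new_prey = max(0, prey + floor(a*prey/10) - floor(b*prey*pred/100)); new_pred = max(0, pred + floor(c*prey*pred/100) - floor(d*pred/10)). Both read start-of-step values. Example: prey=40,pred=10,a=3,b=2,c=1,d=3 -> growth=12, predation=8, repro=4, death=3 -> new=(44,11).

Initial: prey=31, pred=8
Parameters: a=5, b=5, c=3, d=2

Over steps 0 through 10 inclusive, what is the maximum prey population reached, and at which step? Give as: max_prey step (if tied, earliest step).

Step 1: prey: 31+15-12=34; pred: 8+7-1=14
Step 2: prey: 34+17-23=28; pred: 14+14-2=26
Step 3: prey: 28+14-36=6; pred: 26+21-5=42
Step 4: prey: 6+3-12=0; pred: 42+7-8=41
Step 5: prey: 0+0-0=0; pred: 41+0-8=33
Step 6: prey: 0+0-0=0; pred: 33+0-6=27
Step 7: prey: 0+0-0=0; pred: 27+0-5=22
Step 8: prey: 0+0-0=0; pred: 22+0-4=18
Step 9: prey: 0+0-0=0; pred: 18+0-3=15
Step 10: prey: 0+0-0=0; pred: 15+0-3=12
Max prey = 34 at step 1

Answer: 34 1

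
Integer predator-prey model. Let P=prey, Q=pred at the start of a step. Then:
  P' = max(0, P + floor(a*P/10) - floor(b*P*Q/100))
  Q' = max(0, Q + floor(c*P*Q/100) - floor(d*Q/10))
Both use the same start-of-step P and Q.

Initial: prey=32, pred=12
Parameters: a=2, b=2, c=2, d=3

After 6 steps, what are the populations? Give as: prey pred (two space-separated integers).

Answer: 5 26

Derivation:
Step 1: prey: 32+6-7=31; pred: 12+7-3=16
Step 2: prey: 31+6-9=28; pred: 16+9-4=21
Step 3: prey: 28+5-11=22; pred: 21+11-6=26
Step 4: prey: 22+4-11=15; pred: 26+11-7=30
Step 5: prey: 15+3-9=9; pred: 30+9-9=30
Step 6: prey: 9+1-5=5; pred: 30+5-9=26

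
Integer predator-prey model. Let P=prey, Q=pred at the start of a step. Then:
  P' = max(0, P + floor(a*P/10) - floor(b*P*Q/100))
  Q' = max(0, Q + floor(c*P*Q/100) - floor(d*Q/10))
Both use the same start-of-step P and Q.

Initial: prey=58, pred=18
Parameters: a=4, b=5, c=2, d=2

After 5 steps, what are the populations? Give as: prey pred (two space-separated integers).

Step 1: prey: 58+23-52=29; pred: 18+20-3=35
Step 2: prey: 29+11-50=0; pred: 35+20-7=48
Step 3: prey: 0+0-0=0; pred: 48+0-9=39
Step 4: prey: 0+0-0=0; pred: 39+0-7=32
Step 5: prey: 0+0-0=0; pred: 32+0-6=26

Answer: 0 26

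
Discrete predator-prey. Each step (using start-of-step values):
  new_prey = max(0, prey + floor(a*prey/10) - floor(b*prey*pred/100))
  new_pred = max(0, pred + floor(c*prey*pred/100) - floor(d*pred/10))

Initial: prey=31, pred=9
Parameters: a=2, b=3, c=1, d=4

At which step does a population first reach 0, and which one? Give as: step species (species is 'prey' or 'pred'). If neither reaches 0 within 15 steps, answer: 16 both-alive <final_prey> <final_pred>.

Answer: 16 both-alive 60 5

Derivation:
Step 1: prey: 31+6-8=29; pred: 9+2-3=8
Step 2: prey: 29+5-6=28; pred: 8+2-3=7
Step 3: prey: 28+5-5=28; pred: 7+1-2=6
Step 4: prey: 28+5-5=28; pred: 6+1-2=5
Step 5: prey: 28+5-4=29; pred: 5+1-2=4
Step 6: prey: 29+5-3=31; pred: 4+1-1=4
Step 7: prey: 31+6-3=34; pred: 4+1-1=4
Step 8: prey: 34+6-4=36; pred: 4+1-1=4
Step 9: prey: 36+7-4=39; pred: 4+1-1=4
Step 10: prey: 39+7-4=42; pred: 4+1-1=4
Step 11: prey: 42+8-5=45; pred: 4+1-1=4
Step 12: prey: 45+9-5=49; pred: 4+1-1=4
Step 13: prey: 49+9-5=53; pred: 4+1-1=4
Step 14: prey: 53+10-6=57; pred: 4+2-1=5
Step 15: prey: 57+11-8=60; pred: 5+2-2=5
No extinction within 15 steps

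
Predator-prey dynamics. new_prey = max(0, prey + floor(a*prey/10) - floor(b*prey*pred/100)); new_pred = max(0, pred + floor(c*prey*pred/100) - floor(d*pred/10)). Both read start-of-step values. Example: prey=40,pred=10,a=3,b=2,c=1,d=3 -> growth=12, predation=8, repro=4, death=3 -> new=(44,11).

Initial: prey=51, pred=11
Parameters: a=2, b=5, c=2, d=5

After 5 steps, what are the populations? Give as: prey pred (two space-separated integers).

Answer: 1 4

Derivation:
Step 1: prey: 51+10-28=33; pred: 11+11-5=17
Step 2: prey: 33+6-28=11; pred: 17+11-8=20
Step 3: prey: 11+2-11=2; pred: 20+4-10=14
Step 4: prey: 2+0-1=1; pred: 14+0-7=7
Step 5: prey: 1+0-0=1; pred: 7+0-3=4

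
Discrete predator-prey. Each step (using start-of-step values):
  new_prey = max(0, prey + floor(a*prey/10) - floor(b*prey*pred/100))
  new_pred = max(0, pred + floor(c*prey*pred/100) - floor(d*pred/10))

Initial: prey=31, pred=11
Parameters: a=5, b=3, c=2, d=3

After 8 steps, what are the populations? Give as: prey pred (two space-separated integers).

Step 1: prey: 31+15-10=36; pred: 11+6-3=14
Step 2: prey: 36+18-15=39; pred: 14+10-4=20
Step 3: prey: 39+19-23=35; pred: 20+15-6=29
Step 4: prey: 35+17-30=22; pred: 29+20-8=41
Step 5: prey: 22+11-27=6; pred: 41+18-12=47
Step 6: prey: 6+3-8=1; pred: 47+5-14=38
Step 7: prey: 1+0-1=0; pred: 38+0-11=27
Step 8: prey: 0+0-0=0; pred: 27+0-8=19

Answer: 0 19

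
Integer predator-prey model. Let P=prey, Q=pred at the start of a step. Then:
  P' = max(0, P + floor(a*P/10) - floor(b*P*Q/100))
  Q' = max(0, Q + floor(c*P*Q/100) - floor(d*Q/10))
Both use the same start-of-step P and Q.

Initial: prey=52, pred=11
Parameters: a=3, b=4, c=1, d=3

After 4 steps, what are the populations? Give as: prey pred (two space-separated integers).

Step 1: prey: 52+15-22=45; pred: 11+5-3=13
Step 2: prey: 45+13-23=35; pred: 13+5-3=15
Step 3: prey: 35+10-21=24; pred: 15+5-4=16
Step 4: prey: 24+7-15=16; pred: 16+3-4=15

Answer: 16 15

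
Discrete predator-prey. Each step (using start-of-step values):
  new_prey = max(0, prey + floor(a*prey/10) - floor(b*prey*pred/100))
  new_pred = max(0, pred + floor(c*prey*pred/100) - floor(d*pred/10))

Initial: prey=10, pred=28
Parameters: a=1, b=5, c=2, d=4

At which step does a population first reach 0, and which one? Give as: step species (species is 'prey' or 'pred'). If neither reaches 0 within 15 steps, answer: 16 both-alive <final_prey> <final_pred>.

Step 1: prey: 10+1-14=0; pred: 28+5-11=22
First extinction: prey at step 1

Answer: 1 prey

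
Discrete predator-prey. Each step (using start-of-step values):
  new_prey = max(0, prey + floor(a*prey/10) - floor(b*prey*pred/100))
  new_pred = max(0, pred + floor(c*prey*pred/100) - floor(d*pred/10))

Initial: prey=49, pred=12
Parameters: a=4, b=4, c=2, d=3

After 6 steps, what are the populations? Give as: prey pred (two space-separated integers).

Step 1: prey: 49+19-23=45; pred: 12+11-3=20
Step 2: prey: 45+18-36=27; pred: 20+18-6=32
Step 3: prey: 27+10-34=3; pred: 32+17-9=40
Step 4: prey: 3+1-4=0; pred: 40+2-12=30
Step 5: prey: 0+0-0=0; pred: 30+0-9=21
Step 6: prey: 0+0-0=0; pred: 21+0-6=15

Answer: 0 15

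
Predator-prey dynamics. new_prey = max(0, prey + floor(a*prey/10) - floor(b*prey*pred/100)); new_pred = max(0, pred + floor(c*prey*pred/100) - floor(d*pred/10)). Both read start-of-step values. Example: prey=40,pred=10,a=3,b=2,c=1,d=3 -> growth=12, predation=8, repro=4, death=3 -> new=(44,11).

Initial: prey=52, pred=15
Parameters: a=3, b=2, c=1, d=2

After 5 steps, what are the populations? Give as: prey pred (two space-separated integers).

Step 1: prey: 52+15-15=52; pred: 15+7-3=19
Step 2: prey: 52+15-19=48; pred: 19+9-3=25
Step 3: prey: 48+14-24=38; pred: 25+12-5=32
Step 4: prey: 38+11-24=25; pred: 32+12-6=38
Step 5: prey: 25+7-19=13; pred: 38+9-7=40

Answer: 13 40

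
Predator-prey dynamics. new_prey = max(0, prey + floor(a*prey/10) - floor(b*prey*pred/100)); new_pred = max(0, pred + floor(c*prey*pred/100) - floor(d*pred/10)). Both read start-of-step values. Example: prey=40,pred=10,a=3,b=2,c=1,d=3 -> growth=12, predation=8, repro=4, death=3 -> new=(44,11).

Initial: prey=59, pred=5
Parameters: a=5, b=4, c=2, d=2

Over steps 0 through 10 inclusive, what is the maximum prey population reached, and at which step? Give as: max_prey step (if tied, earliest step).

Step 1: prey: 59+29-11=77; pred: 5+5-1=9
Step 2: prey: 77+38-27=88; pred: 9+13-1=21
Step 3: prey: 88+44-73=59; pred: 21+36-4=53
Step 4: prey: 59+29-125=0; pred: 53+62-10=105
Step 5: prey: 0+0-0=0; pred: 105+0-21=84
Step 6: prey: 0+0-0=0; pred: 84+0-16=68
Step 7: prey: 0+0-0=0; pred: 68+0-13=55
Step 8: prey: 0+0-0=0; pred: 55+0-11=44
Step 9: prey: 0+0-0=0; pred: 44+0-8=36
Step 10: prey: 0+0-0=0; pred: 36+0-7=29
Max prey = 88 at step 2

Answer: 88 2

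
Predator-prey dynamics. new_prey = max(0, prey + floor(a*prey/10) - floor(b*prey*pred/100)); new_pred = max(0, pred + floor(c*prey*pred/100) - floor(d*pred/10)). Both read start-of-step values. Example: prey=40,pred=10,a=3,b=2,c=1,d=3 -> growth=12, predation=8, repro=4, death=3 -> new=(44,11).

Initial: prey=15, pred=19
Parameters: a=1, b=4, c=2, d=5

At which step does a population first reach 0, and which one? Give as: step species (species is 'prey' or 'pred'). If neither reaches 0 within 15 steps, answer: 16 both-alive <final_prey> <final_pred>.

Step 1: prey: 15+1-11=5; pred: 19+5-9=15
Step 2: prey: 5+0-3=2; pred: 15+1-7=9
Step 3: prey: 2+0-0=2; pred: 9+0-4=5
Step 4: prey: 2+0-0=2; pred: 5+0-2=3
Step 5: prey: 2+0-0=2; pred: 3+0-1=2
Step 6: prey: 2+0-0=2; pred: 2+0-1=1
Step 7: prey: 2+0-0=2; pred: 1+0-0=1
Steps 8-15: state stable at prey=2, pred=1 (no change)
No extinction within 15 steps

Answer: 16 both-alive 2 1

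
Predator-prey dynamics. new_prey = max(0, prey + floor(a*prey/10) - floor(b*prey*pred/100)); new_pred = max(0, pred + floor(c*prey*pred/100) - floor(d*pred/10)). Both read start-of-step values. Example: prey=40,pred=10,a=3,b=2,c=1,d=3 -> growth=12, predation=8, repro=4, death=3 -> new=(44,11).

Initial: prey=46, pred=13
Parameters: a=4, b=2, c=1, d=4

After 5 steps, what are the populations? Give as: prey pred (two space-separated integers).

Answer: 69 29

Derivation:
Step 1: prey: 46+18-11=53; pred: 13+5-5=13
Step 2: prey: 53+21-13=61; pred: 13+6-5=14
Step 3: prey: 61+24-17=68; pred: 14+8-5=17
Step 4: prey: 68+27-23=72; pred: 17+11-6=22
Step 5: prey: 72+28-31=69; pred: 22+15-8=29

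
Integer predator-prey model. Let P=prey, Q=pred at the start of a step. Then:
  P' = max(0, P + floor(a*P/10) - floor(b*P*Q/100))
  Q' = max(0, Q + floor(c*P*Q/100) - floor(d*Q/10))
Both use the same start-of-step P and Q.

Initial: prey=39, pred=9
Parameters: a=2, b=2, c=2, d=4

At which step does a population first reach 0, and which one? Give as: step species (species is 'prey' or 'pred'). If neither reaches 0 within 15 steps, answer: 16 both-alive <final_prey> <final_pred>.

Answer: 16 both-alive 12 2

Derivation:
Step 1: prey: 39+7-7=39; pred: 9+7-3=13
Step 2: prey: 39+7-10=36; pred: 13+10-5=18
Step 3: prey: 36+7-12=31; pred: 18+12-7=23
Step 4: prey: 31+6-14=23; pred: 23+14-9=28
Step 5: prey: 23+4-12=15; pred: 28+12-11=29
Step 6: prey: 15+3-8=10; pred: 29+8-11=26
Step 7: prey: 10+2-5=7; pred: 26+5-10=21
Step 8: prey: 7+1-2=6; pred: 21+2-8=15
Step 9: prey: 6+1-1=6; pred: 15+1-6=10
Step 10: prey: 6+1-1=6; pred: 10+1-4=7
Step 11: prey: 6+1-0=7; pred: 7+0-2=5
Step 12: prey: 7+1-0=8; pred: 5+0-2=3
Step 13: prey: 8+1-0=9; pred: 3+0-1=2
Step 14: prey: 9+1-0=10; pred: 2+0-0=2
Step 15: prey: 10+2-0=12; pred: 2+0-0=2
No extinction within 15 steps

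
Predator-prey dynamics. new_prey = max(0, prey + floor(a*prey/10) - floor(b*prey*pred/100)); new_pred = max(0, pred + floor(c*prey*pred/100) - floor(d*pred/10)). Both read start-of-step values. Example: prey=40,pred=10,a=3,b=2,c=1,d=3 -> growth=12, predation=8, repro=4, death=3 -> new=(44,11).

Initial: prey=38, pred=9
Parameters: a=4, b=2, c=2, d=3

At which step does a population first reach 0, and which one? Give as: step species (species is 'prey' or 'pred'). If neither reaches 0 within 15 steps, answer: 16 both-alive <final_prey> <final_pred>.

Answer: 6 prey

Derivation:
Step 1: prey: 38+15-6=47; pred: 9+6-2=13
Step 2: prey: 47+18-12=53; pred: 13+12-3=22
Step 3: prey: 53+21-23=51; pred: 22+23-6=39
Step 4: prey: 51+20-39=32; pred: 39+39-11=67
Step 5: prey: 32+12-42=2; pred: 67+42-20=89
Step 6: prey: 2+0-3=0; pred: 89+3-26=66
First extinction: prey at step 6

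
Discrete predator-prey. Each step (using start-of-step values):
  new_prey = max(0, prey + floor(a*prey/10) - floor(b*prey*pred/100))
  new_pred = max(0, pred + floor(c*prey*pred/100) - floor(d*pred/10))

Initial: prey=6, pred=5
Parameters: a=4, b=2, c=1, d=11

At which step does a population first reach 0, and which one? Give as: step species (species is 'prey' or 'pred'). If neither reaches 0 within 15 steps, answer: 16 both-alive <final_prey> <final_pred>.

Answer: 1 pred

Derivation:
Step 1: prey: 6+2-0=8; pred: 5+0-5=0
First extinction: pred at step 1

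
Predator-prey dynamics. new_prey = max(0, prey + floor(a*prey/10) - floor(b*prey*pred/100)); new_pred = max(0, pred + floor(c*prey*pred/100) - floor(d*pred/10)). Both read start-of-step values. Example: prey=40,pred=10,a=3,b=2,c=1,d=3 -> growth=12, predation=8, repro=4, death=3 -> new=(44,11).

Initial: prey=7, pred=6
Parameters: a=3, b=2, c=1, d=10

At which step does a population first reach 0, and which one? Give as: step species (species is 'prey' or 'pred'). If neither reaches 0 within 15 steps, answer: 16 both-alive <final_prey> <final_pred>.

Answer: 1 pred

Derivation:
Step 1: prey: 7+2-0=9; pred: 6+0-6=0
First extinction: pred at step 1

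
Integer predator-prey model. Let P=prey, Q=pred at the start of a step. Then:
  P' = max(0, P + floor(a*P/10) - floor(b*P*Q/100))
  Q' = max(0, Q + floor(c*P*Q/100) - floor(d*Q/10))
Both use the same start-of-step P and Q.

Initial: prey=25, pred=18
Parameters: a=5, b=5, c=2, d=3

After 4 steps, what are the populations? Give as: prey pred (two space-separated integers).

Answer: 2 14

Derivation:
Step 1: prey: 25+12-22=15; pred: 18+9-5=22
Step 2: prey: 15+7-16=6; pred: 22+6-6=22
Step 3: prey: 6+3-6=3; pred: 22+2-6=18
Step 4: prey: 3+1-2=2; pred: 18+1-5=14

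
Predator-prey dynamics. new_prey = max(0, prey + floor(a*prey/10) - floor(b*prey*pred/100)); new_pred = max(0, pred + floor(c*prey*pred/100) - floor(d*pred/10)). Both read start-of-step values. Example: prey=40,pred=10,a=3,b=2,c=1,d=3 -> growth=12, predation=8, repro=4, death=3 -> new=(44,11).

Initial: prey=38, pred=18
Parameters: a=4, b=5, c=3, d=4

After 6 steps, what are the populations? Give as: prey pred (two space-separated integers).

Step 1: prey: 38+15-34=19; pred: 18+20-7=31
Step 2: prey: 19+7-29=0; pred: 31+17-12=36
Step 3: prey: 0+0-0=0; pred: 36+0-14=22
Step 4: prey: 0+0-0=0; pred: 22+0-8=14
Step 5: prey: 0+0-0=0; pred: 14+0-5=9
Step 6: prey: 0+0-0=0; pred: 9+0-3=6

Answer: 0 6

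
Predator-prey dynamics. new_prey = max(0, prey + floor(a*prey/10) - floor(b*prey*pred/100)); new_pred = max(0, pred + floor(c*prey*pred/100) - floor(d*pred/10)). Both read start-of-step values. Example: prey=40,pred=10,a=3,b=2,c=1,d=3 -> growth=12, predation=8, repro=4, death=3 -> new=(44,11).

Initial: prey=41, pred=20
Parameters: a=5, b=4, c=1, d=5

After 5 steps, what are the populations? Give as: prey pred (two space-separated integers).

Step 1: prey: 41+20-32=29; pred: 20+8-10=18
Step 2: prey: 29+14-20=23; pred: 18+5-9=14
Step 3: prey: 23+11-12=22; pred: 14+3-7=10
Step 4: prey: 22+11-8=25; pred: 10+2-5=7
Step 5: prey: 25+12-7=30; pred: 7+1-3=5

Answer: 30 5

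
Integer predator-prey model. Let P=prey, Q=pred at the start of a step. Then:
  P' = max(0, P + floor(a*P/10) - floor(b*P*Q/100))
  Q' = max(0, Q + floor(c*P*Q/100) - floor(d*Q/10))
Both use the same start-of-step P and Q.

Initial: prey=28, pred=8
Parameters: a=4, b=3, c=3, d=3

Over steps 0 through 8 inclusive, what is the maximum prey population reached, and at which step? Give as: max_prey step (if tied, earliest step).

Step 1: prey: 28+11-6=33; pred: 8+6-2=12
Step 2: prey: 33+13-11=35; pred: 12+11-3=20
Step 3: prey: 35+14-21=28; pred: 20+21-6=35
Step 4: prey: 28+11-29=10; pred: 35+29-10=54
Step 5: prey: 10+4-16=0; pred: 54+16-16=54
Step 6: prey: 0+0-0=0; pred: 54+0-16=38
Step 7: prey: 0+0-0=0; pred: 38+0-11=27
Step 8: prey: 0+0-0=0; pred: 27+0-8=19
Max prey = 35 at step 2

Answer: 35 2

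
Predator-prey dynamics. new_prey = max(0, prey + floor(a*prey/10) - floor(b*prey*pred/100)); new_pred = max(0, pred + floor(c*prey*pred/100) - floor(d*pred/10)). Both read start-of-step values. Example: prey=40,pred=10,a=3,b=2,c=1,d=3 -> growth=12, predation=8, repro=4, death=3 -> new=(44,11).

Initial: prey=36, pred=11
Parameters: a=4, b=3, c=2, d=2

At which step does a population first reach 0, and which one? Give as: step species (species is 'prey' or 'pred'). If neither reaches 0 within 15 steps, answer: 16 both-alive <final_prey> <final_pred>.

Answer: 5 prey

Derivation:
Step 1: prey: 36+14-11=39; pred: 11+7-2=16
Step 2: prey: 39+15-18=36; pred: 16+12-3=25
Step 3: prey: 36+14-27=23; pred: 25+18-5=38
Step 4: prey: 23+9-26=6; pred: 38+17-7=48
Step 5: prey: 6+2-8=0; pred: 48+5-9=44
First extinction: prey at step 5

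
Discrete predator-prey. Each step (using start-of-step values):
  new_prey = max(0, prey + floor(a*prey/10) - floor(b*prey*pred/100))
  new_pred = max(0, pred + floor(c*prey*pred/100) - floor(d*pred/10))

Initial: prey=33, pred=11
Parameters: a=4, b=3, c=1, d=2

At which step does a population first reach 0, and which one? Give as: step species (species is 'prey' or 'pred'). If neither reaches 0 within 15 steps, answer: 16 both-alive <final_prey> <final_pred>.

Step 1: prey: 33+13-10=36; pred: 11+3-2=12
Step 2: prey: 36+14-12=38; pred: 12+4-2=14
Step 3: prey: 38+15-15=38; pred: 14+5-2=17
Step 4: prey: 38+15-19=34; pred: 17+6-3=20
Step 5: prey: 34+13-20=27; pred: 20+6-4=22
Step 6: prey: 27+10-17=20; pred: 22+5-4=23
Step 7: prey: 20+8-13=15; pred: 23+4-4=23
Step 8: prey: 15+6-10=11; pred: 23+3-4=22
Step 9: prey: 11+4-7=8; pred: 22+2-4=20
Step 10: prey: 8+3-4=7; pred: 20+1-4=17
Step 11: prey: 7+2-3=6; pred: 17+1-3=15
Step 12: prey: 6+2-2=6; pred: 15+0-3=12
Step 13: prey: 6+2-2=6; pred: 12+0-2=10
Step 14: prey: 6+2-1=7; pred: 10+0-2=8
Step 15: prey: 7+2-1=8; pred: 8+0-1=7
No extinction within 15 steps

Answer: 16 both-alive 8 7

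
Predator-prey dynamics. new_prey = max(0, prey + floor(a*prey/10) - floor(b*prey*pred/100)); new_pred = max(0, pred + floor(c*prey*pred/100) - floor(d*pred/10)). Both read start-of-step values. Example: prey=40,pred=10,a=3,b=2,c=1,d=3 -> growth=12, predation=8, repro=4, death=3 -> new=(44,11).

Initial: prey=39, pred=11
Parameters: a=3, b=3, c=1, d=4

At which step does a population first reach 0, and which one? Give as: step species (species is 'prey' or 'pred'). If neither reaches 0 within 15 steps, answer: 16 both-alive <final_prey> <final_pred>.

Answer: 16 both-alive 47 10

Derivation:
Step 1: prey: 39+11-12=38; pred: 11+4-4=11
Step 2: prey: 38+11-12=37; pred: 11+4-4=11
Step 3: prey: 37+11-12=36; pred: 11+4-4=11
Step 4: prey: 36+10-11=35; pred: 11+3-4=10
Step 5: prey: 35+10-10=35; pred: 10+3-4=9
Step 6: prey: 35+10-9=36; pred: 9+3-3=9
Step 7: prey: 36+10-9=37; pred: 9+3-3=9
Step 8: prey: 37+11-9=39; pred: 9+3-3=9
Step 9: prey: 39+11-10=40; pred: 9+3-3=9
Step 10: prey: 40+12-10=42; pred: 9+3-3=9
Step 11: prey: 42+12-11=43; pred: 9+3-3=9
Step 12: prey: 43+12-11=44; pred: 9+3-3=9
Step 13: prey: 44+13-11=46; pred: 9+3-3=9
Step 14: prey: 46+13-12=47; pred: 9+4-3=10
Step 15: prey: 47+14-14=47; pred: 10+4-4=10
No extinction within 15 steps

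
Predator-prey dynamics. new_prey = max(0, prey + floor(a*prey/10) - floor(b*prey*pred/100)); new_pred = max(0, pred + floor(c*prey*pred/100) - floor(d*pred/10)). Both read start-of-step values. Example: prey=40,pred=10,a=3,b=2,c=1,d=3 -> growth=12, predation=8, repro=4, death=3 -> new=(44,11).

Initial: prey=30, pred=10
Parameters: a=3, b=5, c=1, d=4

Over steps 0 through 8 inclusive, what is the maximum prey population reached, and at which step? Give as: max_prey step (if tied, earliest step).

Step 1: prey: 30+9-15=24; pred: 10+3-4=9
Step 2: prey: 24+7-10=21; pred: 9+2-3=8
Step 3: prey: 21+6-8=19; pred: 8+1-3=6
Step 4: prey: 19+5-5=19; pred: 6+1-2=5
Step 5: prey: 19+5-4=20; pred: 5+0-2=3
Step 6: prey: 20+6-3=23; pred: 3+0-1=2
Step 7: prey: 23+6-2=27; pred: 2+0-0=2
Step 8: prey: 27+8-2=33; pred: 2+0-0=2
Max prey = 33 at step 8

Answer: 33 8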